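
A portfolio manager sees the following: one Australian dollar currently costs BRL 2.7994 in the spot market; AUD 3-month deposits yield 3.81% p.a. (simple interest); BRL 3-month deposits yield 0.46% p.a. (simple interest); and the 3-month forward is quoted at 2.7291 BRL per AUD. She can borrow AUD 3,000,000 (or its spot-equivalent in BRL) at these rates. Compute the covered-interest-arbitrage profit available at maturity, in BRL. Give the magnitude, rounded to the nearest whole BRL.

T = 3/12 years.
Invest the AUD and cover forward: 3,000,000 × 1.009525 × 2.7291 = BRL 8,265,284.03.
Convert at spot and invest in BRL: 3,000,000 × 2.7994 × 1.001150 = BRL 8,407,857.93.
The quoted forward undervalues AUD, so borrow AUD, convert to BRL at spot, deposit the BRL at 0.46%, and buy AUD forward at 2.7291 to cover the loan.
Arbitrage profit = |8,265,284.03 − 8,407,857.93| = BRL 142,574.

BRL 142,574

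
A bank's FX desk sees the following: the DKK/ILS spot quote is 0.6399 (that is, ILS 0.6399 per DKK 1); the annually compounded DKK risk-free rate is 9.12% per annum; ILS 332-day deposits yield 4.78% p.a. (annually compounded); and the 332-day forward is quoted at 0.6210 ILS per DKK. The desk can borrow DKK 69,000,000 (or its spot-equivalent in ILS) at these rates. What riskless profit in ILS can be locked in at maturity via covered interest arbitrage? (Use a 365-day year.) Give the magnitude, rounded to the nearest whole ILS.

ILS 320,601

T = 332/365 years.
Route A — deposit DKK, sell forward: 69,000,000 × 1.0826233458 × 0.6210 = ILS 46,389,327.74.
Route B — convert at spot, deposit ILS: 69,000,000 × 0.6399 × 1.0433859998 = ILS 46,068,726.39.
The quoted forward overvalues DKK, so borrow ILS, buy DKK at spot, deposit the DKK at 9.12%, and sell the proceeds forward at 0.6210.
Arbitrage profit = |46,389,327.74 − 46,068,726.39| = ILS 320,601.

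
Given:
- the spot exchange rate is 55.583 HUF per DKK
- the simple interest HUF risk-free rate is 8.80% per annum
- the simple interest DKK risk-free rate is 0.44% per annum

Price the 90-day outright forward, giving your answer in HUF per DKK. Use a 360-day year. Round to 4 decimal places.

56.7434

T = 90/360 years.
HUF accumulates by 1 + 0.0880×90/360 = 1.022000.
DKK growth factor: 1 + 0.0044×90/360 = 1.001100.
Forward (HUF per DKK) = 55.583 × 1.022000 / 1.001100 = 56.743408.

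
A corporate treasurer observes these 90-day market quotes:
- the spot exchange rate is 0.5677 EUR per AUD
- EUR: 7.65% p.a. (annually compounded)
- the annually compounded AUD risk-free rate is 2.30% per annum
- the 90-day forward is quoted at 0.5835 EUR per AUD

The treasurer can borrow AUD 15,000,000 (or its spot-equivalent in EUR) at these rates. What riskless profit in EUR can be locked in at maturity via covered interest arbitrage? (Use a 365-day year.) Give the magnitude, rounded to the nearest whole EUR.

T = 90/365 years.
Route A — deposit AUD, sell forward: 15,000,000 × 1.005622745 × 0.5835 = EUR 8,801,713.08.
Route B — convert at spot, deposit EUR: 15,000,000 × 0.5677 × 1.018342505 = EUR 8,671,695.60.
The quoted forward overvalues AUD, so borrow EUR, buy AUD at spot, deposit the AUD at 2.30%, and sell the proceeds forward at 0.5835.
The gap between the two covered legs is EUR 130,017.

EUR 130,017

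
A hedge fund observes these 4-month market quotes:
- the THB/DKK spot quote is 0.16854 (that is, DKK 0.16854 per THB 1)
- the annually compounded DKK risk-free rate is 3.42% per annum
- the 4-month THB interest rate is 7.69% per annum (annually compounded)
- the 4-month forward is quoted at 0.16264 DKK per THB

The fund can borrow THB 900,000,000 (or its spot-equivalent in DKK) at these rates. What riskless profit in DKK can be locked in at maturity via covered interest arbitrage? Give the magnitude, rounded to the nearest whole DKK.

T = 4/12 years.
Invest the THB and cover forward: 900,000,000 × 1.02500297441 × 0.16264 = DKK 150,035,835.38.
Convert at spot and invest in DKK: 900,000,000 × 0.16854 × 1.01127245432 = DKK 153,395,873.51.
The quoted forward undervalues THB, so borrow THB, convert to DKK at spot, deposit the DKK at 3.42%, and buy THB forward at 0.16264 to cover the loan.
Profit = 153,395,873.51 − 150,035,835.38 = DKK 3,360,038.

DKK 3,360,038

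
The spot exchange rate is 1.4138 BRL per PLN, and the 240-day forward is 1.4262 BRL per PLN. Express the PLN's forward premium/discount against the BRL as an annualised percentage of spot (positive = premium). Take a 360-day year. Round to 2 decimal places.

+1.32%

T = 240/360 years.
PLN trades forward at +0.87707% vs spot over the period.
Annualise by dividing by T: 0.0087707 / (240/360) = 0.013156 → 1.32%.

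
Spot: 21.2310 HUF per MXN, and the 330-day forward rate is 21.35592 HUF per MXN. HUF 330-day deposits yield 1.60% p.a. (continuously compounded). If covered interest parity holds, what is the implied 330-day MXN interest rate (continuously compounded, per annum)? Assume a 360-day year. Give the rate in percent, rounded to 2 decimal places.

0.96%

T = 330/360 years.
F/S = 21.35592/21.231 = 1.0058838 = (growth of HUF) / (growth of MXN).
HUF growth factor: e^(0.0160×330/360) = 1.0147747.
Hence g_MXN = 1.0088389.
r = ln(1.0088389)/(330/360) = 0.009600 → 0.96%.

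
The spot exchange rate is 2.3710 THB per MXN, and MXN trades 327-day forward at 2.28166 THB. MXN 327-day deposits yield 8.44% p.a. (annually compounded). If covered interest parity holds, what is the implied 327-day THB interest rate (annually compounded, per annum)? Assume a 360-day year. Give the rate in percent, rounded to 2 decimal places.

T = 327/360 years.
F/S = 2.28166/2.371 = 0.9623197 = (growth of THB) / (growth of MXN).
MXN growth factor: (1 + 0.0844)^(327/360) = 1.0763755.
So the THB growth factor = 1.0358173.
Annualise: 1.0358173^(360/327) − 1 = 0.039502 = 3.95%.

3.95%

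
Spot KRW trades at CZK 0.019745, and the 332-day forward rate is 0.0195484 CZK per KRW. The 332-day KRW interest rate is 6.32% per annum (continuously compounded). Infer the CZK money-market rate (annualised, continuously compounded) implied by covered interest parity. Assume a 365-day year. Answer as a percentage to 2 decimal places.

T = 332/365 years.
By CIP, F/S equals the CZK-to-KRW growth ratio: 0.0195484/0.019745 = 0.9900430.
The KRW side grows by e^(0.0632×332/365) = 1.0591705.
That pins the CZK growth at 1.0486243.
r = ln(1.0486243)/(332/365) = 0.052198 → 5.22%.

5.22%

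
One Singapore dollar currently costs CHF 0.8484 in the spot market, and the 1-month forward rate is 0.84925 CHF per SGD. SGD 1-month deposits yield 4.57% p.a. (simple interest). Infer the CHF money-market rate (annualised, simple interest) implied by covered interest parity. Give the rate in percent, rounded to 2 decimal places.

T = 1/12 years.
CIP gives F = S · g_CHF/g_SGD, so g_CHF/g_SGD = 0.84925/0.8484 = 1.0010019.
The SGD side grows by 1 + 0.0457×1/12 = 1.0038083.
That pins the CHF growth at 1.004814.
r = (1.004814 − 1)/(1/12) = 0.057768 → 5.78%.

5.78%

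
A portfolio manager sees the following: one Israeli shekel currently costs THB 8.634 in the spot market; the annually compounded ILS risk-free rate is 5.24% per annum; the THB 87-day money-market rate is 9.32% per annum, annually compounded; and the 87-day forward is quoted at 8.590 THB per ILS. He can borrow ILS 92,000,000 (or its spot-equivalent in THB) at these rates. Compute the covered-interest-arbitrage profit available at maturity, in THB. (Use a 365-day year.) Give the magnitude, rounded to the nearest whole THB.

T = 87/365 years.
Invest the ILS and cover forward: 92,000,000 × 1.012248029 × 8.590 = THB 799,959,372.36.
Convert at spot and invest in THB: 92,000,000 × 8.634 × 1.02146688954 = THB 811,379,751.43.
The quoted forward undervalues ILS, so borrow ILS, convert to THB at spot, deposit the THB at 9.32%, and buy ILS forward at 8.590 to cover the loan.
Profit = 811,379,751.43 − 799,959,372.36 = THB 11,420,379.

THB 11,420,379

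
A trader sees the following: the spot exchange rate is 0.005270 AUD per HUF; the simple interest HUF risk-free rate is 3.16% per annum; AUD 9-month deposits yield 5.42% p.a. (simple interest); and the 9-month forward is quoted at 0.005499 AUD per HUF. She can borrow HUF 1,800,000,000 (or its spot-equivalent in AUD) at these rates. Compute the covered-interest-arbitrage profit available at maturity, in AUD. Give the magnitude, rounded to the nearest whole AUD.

T = 9/12 years.
Keep in HUF, deliver into the forward: 1,800,000,000·1.023700·0.005499 = AUD 10,132,787.34.
Swap to AUD now, deposit: 1,800,000,000·0.005270·1.040650 = AUD 9,871,605.90.
The quoted forward overvalues HUF, so borrow AUD, buy HUF at spot, deposit the HUF at 3.16%, and sell the proceeds forward at 0.005499.
Profit = 10,132,787.34 − 9,871,605.90 = AUD 261,181.

AUD 261,181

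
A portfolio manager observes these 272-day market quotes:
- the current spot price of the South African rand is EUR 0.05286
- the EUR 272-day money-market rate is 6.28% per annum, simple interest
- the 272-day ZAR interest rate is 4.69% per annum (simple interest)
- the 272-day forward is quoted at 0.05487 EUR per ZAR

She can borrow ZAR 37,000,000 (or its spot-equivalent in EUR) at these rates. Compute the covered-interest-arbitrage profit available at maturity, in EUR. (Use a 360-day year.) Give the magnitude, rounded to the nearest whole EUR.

T = 272/360 years.
Route A — deposit ZAR, sell forward: 37,000,000 × 1.035435556 × 0.05487 = EUR 2,102,130.91.
Route B — convert at spot, deposit EUR: 37,000,000 × 0.05286 × 1.047448889 = EUR 2,048,621.49.
The quoted forward overvalues ZAR, so borrow EUR, buy ZAR at spot, deposit the ZAR at 4.69%, and sell the proceeds forward at 0.05487.
The gap between the two covered legs is EUR 53,509.

EUR 53,509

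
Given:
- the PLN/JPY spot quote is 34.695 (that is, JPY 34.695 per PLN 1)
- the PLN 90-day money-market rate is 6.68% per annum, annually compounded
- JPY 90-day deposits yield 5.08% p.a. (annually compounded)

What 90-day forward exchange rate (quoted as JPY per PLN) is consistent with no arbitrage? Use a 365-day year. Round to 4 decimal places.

34.5660

T = 90/365 years.
Growth of 1 JPY over T: (1 + 0.0508)^(90/365) = 1.01229319.
Growth of 1 PLN over T: (1 + 0.0668)^(90/365) = 1.01607222.
Forward (JPY per PLN) = 34.695 × 1.01229319 / 1.01607222 = 34.565961.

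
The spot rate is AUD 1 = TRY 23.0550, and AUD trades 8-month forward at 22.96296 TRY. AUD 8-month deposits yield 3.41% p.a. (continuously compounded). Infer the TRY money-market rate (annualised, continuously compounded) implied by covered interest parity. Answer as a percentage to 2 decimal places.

T = 8/12 years.
CIP gives F = S · g_TRY/g_AUD, so g_TRY/g_AUD = 22.96296/23.055 = 0.9960078.
AUD growth factor: e^(0.0341×8/12) = 1.0229937.
Hence g_TRY = 1.0189097.
Take logs: ln 1.0189097 / (8/12) = 0.028100, so 2.81%.

2.81%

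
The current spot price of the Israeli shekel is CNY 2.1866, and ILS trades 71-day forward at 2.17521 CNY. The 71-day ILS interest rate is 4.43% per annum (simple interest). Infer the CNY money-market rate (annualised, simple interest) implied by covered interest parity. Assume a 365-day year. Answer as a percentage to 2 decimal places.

1.73%

T = 71/365 years.
CIP gives F = S · g_CNY/g_ILS, so g_CNY/g_ILS = 2.17521/2.1866 = 0.9947910.
The ILS side grows by 1 + 0.0443×71/365 = 1.0086173.
So the CNY growth factor = 1.0033634.
r = (1.0033634 − 1)/(71/365) = 0.017291 → 1.73%.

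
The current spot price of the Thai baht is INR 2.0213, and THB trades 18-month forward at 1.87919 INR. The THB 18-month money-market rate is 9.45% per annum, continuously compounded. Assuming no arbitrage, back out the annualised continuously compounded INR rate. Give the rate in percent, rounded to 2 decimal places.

4.59%

T = 18/12 years.
F/S = 1.87919/2.0213 = 0.9296938 = (growth of INR) / (growth of THB).
THB growth factor: e^(0.0945×18/12) = 1.1522885.
That pins the INR growth at 1.0712755.
Take logs: ln 1.0712755 / (18/12) = 0.045900, so 4.59%.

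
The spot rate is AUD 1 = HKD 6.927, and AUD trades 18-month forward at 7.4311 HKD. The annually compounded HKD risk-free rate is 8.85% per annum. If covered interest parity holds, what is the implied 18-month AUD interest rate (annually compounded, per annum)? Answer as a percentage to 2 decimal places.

T = 18/12 years.
CIP gives F = S · g_HKD/g_AUD, so g_HKD/g_AUD = 7.4311/6.927 = 1.0727732.
HKD growth factor: (1 + 0.0885)^(18/12) = 1.1356451.
Hence g_AUD = 1.0586069.
r = 1.0586069^(12/18) − 1 = 0.038699 → 3.87%.

3.87%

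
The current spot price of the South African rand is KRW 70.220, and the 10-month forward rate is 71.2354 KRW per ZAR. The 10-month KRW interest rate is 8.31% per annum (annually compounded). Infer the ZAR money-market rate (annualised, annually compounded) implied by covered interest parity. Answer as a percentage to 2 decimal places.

T = 10/12 years.
CIP gives F = S · g_KRW/g_ZAR, so g_KRW/g_ZAR = 71.2354/70.22 = 1.0144603.
KRW growth factor: (1 + 0.0831)^(10/12) = 1.0687853.
That pins the ZAR growth at 1.0535506.
Annualise: 1.0535506^(12/10) − 1 = 0.064600 = 6.46%.

6.46%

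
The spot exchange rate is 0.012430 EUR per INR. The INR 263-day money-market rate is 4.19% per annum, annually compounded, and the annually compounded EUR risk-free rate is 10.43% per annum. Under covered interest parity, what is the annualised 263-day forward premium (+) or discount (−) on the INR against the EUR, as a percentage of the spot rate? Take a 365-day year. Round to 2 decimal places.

+5.94%

T = 263/365 years.
F = S · g_EUR/g_INR = 0.01243 × 1.0741039/1.0300173 = 0.012962026.
Annualised premium = (F − S)/S × (1/T) = (0.012962026 − 0.01243)/0.01243 ÷ (263/365) = 5.94%.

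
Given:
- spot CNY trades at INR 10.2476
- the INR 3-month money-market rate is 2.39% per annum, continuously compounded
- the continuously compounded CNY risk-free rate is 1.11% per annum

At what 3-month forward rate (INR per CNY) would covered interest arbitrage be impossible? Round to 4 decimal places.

10.2804

T = 3/12 years.
Growth of 1 INR over T: e^(0.0239×3/12) = 1.00599289.
Growth of 1 CNY over T: e^(0.0111×3/12) = 1.00277885.
Forward (INR per CNY) = 10.2476 × 1.00599289 / 1.00277885 = 10.280445.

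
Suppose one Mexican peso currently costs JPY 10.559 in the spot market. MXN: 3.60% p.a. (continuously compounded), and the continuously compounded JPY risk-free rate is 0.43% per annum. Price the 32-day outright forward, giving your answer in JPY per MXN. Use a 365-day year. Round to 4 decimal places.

T = 32/365 years.
JPY growth factor: e^(0.0043×32/365) = 1.00037706.
MXN growth factor: e^(0.0360×32/365) = 1.00316115.
So F = 10.559 × 1.00037706 / 1.00316115 = 10.529695 (JPY/MXN).

10.5297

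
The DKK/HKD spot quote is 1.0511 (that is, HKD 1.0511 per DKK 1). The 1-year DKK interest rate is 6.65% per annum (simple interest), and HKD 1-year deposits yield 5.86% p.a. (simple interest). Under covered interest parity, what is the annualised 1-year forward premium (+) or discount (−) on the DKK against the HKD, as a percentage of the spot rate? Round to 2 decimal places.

-0.74%

T = 1 year.
CIP forward (HKD per DKK) = 1.0511 × 1.058600/1.066500 = 1.0433141.
(F − S)/S ÷ T = (1.0433141 − 1.0511)/1.0511/1 = -0.007407 → -0.74%.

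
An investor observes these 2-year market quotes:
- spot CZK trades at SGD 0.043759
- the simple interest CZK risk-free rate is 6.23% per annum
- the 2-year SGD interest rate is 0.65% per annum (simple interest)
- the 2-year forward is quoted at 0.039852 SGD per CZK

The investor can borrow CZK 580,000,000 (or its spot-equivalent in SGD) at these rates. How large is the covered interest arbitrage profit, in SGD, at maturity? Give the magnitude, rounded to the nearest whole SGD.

SGD 284,021

T = 2 years.
Route A — deposit CZK, sell forward: 580,000,000 × 1.124600 × 0.039852 = SGD 25,994,184.34.
Route B — convert at spot, deposit SGD: 580,000,000 × 0.043759 × 1.013000 = SGD 25,710,162.86.
The quoted forward overvalues CZK, so borrow SGD, buy CZK at spot, deposit the CZK at 6.23%, and sell the proceeds forward at 0.039852.
Arbitrage profit = |25,994,184.34 − 25,710,162.86| = SGD 284,021.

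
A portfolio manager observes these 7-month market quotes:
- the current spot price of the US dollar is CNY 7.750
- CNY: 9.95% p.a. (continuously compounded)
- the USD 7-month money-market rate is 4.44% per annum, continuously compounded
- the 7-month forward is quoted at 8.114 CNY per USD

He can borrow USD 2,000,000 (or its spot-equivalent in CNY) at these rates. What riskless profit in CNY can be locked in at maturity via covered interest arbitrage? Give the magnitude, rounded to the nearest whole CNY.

T = 7/12 years.
Keep in USD, deliver into the forward: 2,000,000·1.0262383195·8.114 = CNY 16,653,795.45.
Swap to CNY now, deposit: 2,000,000·7.750·1.0597591514 = CNY 16,426,266.85.
The quoted forward overvalues USD, so borrow CNY, buy USD at spot, deposit the USD at 4.44%, and sell the proceeds forward at 8.114.
The gap between the two covered legs is CNY 227,529.

CNY 227,529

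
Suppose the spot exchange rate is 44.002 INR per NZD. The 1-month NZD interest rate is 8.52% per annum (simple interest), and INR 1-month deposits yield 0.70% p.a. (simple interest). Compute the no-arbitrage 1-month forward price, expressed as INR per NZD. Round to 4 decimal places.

43.7173

T = 1/12 years.
Growth of 1 INR over T: 1 + 0.0070×1/12 = 1.00058333.
NZD growth factor: 1 + 0.0852×1/12 = 1.007100.
Forward (INR per NZD) = 44.002 × 1.00058333 / 1.007100 = 43.717275.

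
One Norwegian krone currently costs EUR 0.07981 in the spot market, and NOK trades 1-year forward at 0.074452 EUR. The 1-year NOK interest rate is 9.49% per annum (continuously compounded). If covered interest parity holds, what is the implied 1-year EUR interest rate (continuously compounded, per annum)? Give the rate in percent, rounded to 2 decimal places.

T = 1 year.
CIP gives F = S · g_EUR/g_NOK, so g_EUR/g_NOK = 0.074452/0.07981 = 0.9328656.
The NOK side grows by e^(0.0949×1) = 1.0995489.
Hence g_EUR = 1.0257313.
Take logs: ln 1.0257313 / 1 = 0.025406, so 2.54%.

2.54%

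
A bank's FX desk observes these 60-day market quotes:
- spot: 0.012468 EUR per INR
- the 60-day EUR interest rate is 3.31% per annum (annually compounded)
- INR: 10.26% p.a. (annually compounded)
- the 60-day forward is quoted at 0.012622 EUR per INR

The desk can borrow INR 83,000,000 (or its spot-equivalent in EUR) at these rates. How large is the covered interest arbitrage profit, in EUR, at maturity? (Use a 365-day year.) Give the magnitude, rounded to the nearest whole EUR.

EUR 24,184

T = 60/365 years.
Keep in INR, deliver into the forward: 83,000,000·1.016185094·0.012622 = EUR 1,064,581.93.
Swap to EUR now, deposit: 83,000,000·0.012468·1.005367338 = EUR 1,040,398.36.
The quoted forward overvalues INR, so borrow EUR, buy INR at spot, deposit the INR at 10.26%, and sell the proceeds forward at 0.012622.
Profit = 1,064,581.93 − 1,040,398.36 = EUR 24,184.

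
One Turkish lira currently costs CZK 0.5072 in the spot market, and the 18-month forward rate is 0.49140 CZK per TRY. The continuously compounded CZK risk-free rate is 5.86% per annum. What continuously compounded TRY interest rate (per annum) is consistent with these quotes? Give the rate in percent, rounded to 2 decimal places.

7.97%

T = 18/12 years.
F/S = 0.4914/0.5072 = 0.9688486 = (growth of CZK) / (growth of TRY).
The CZK side grows by e^(0.0586×18/12) = 1.0918789.
That pins the TRY growth at 1.1269861.
r = ln(1.1269861)/(18/12) = 0.079698 → 7.97%.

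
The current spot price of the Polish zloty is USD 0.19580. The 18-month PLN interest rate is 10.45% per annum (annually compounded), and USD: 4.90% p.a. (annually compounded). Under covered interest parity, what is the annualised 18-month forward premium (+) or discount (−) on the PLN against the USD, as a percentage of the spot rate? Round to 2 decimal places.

T = 18/12 years.
CIP forward (USD per PLN) = 0.1958 × 1.0743932/1.1607764 = 0.18122886.
(F − S)/S ÷ T = (0.18122886 − 0.1958)/0.1958/(18/12) = -0.049612 → -4.96%.

-4.96%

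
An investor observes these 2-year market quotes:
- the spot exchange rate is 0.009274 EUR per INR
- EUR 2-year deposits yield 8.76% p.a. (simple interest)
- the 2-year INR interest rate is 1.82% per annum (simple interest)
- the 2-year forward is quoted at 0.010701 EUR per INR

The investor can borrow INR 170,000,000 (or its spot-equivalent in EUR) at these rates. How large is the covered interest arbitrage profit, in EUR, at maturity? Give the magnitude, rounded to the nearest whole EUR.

EUR 32,591

T = 2 years.
Keep in INR, deliver into the forward: 170,000,000·1.036400·0.010701 = EUR 1,885,387.79.
Swap to EUR now, deposit: 170,000,000·0.009274·1.175200 = EUR 1,852,796.82.
The quoted forward overvalues INR, so borrow EUR, buy INR at spot, deposit the INR at 1.82%, and sell the proceeds forward at 0.010701.
Profit = 1,885,387.79 − 1,852,796.82 = EUR 32,591.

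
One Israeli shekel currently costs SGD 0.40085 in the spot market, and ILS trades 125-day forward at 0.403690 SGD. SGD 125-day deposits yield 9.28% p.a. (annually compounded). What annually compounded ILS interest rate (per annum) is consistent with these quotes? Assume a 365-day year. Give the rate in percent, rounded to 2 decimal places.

T = 125/365 years.
By CIP, F/S equals the SGD-to-ILS growth ratio: 0.40369/0.40085 = 1.0070849.
The SGD side grows by (1 + 0.0928)^(125/365) = 1.030858.
So the ILS growth factor = 1.0236059.
Annualise: 1.0236059^(365/125) − 1 = 0.070503 = 7.05%.

7.05%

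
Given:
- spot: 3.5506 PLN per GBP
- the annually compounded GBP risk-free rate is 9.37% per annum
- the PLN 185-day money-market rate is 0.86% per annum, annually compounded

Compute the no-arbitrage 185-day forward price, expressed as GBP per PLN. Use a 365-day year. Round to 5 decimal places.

0.29345

T = 185/365 years.
PLN growth factor: (1 + 0.0086)^(185/365) = 1.0043497.
GBP accumulates by (1 + 0.0937)^(185/365) = 1.0464429.
So F = 3.5506 × 1.0043497 / 1.0464429 = 3.407777 (PLN/GBP).
Invert for GBP per PLN: 1 / 3.407777 = 0.29345.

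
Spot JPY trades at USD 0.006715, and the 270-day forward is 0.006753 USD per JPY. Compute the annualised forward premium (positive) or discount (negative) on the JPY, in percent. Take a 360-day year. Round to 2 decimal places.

+0.75%

T = 270/360 years.
JPY trades forward at +0.56590% vs spot over the period.
×(1/T) gives 0.75% p.a.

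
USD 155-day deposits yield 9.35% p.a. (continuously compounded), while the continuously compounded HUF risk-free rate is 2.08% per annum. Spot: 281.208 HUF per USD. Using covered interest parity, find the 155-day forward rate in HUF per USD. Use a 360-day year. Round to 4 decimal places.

272.5421

T = 155/360 years.
HUF accumulates by e^(0.0208×155/360) = 1.008995777.
USD growth factor: e^(0.0935×155/360) = 1.041078239.
Forward (HUF per USD) = 281.208 × 1.008995777 / 1.041078239 = 272.542134.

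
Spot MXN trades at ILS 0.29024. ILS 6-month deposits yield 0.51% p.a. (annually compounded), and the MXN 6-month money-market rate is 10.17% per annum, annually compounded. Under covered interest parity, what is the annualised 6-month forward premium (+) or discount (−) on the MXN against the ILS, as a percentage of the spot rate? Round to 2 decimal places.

-8.97%

T = 6/12 years.
No-arbitrage forward: 0.29024 × 1.0025468 / 1.049619 = 0.27722362 ILS/MXN.
(F − S)/S ÷ T = (0.27722362 − 0.29024)/0.29024/(6/12) = -0.089694 → -8.97%.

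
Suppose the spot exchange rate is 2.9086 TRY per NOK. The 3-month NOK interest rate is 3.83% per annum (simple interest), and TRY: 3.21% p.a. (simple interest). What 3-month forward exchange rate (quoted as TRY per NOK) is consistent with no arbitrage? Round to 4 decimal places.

T = 3/12 years.
Growth of 1 TRY over T: 1 + 0.0321×3/12 = 1.008025.
Growth of 1 NOK over T: 1 + 0.0383×3/12 = 1.009575.
Forward (TRY per NOK) = 2.9086 × 1.008025 / 1.009575 = 2.904134.

2.9041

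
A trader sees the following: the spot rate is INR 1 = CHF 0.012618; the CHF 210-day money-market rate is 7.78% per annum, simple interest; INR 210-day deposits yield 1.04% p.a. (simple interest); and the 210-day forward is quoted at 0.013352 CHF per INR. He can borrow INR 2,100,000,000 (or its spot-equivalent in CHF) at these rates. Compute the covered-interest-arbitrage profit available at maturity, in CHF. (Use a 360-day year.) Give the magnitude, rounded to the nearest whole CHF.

T = 210/360 years.
Keep in INR, deliver into the forward: 2,100,000,000·1.0060666667·0.013352 = CHF 28,209,304.48.
Swap to CHF now, deposit: 2,100,000,000·0.012618·1.0453833333 = CHF 27,700,358.49.
The quoted forward overvalues INR, so borrow CHF, buy INR at spot, deposit the INR at 1.04%, and sell the proceeds forward at 0.013352.
The gap between the two covered legs is CHF 508,946.

CHF 508,946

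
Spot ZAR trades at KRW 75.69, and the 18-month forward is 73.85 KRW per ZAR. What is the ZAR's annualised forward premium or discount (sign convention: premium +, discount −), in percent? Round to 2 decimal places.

T = 18/12 years.
ZAR trades forward at -2.43097% vs spot over the period.
Annualise by dividing by T: -0.0243097 / (18/12) = -0.016206 → -1.62%.

-1.62%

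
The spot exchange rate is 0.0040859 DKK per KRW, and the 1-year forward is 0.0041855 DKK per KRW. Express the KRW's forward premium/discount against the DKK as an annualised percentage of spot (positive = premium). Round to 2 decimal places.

T = 1 year.
Period premium: (0.0041855 − 0.0040859)/0.0040859 = 0.0243765.
×(1/T) gives 2.44% p.a.

+2.44%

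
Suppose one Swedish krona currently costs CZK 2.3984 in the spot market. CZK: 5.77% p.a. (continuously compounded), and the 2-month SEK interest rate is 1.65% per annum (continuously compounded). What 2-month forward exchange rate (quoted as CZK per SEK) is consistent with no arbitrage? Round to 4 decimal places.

2.4149

T = 2/12 years.
CZK accumulates by e^(0.0577×2/12) = 1.0096631.
Growth of 1 SEK over T: e^(0.0165×2/12) = 1.0027538.
Forward (CZK per SEK) = 2.3984 × 1.0096631 / 1.0027538 = 2.414926.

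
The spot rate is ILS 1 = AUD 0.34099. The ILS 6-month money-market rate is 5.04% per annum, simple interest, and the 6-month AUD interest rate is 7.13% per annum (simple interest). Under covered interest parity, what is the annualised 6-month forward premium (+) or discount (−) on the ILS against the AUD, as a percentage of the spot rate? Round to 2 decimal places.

T = 6/12 years.
CIP forward (AUD per ILS) = 0.34099 × 1.035650/1.025200 = 0.34446576.
Annualised premium = (F − S)/S × (1/T) = (0.34446576 − 0.34099)/0.34099 ÷ (6/12) = 2.04%.

+2.04%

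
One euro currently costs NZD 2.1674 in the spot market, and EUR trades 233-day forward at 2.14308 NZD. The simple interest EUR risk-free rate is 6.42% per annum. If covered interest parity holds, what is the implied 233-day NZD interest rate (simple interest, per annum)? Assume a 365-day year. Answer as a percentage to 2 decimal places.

T = 233/365 years.
By CIP, F/S equals the NZD-to-EUR growth ratio: 2.14308/2.1674 = 0.9887792.
The EUR side grows by 1 + 0.0642×233/365 = 1.0409825.
That pins the NZD growth at 1.0293018.
r = (1.0293018 − 1)/(233/365) = 0.045902 → 4.59%.

4.59%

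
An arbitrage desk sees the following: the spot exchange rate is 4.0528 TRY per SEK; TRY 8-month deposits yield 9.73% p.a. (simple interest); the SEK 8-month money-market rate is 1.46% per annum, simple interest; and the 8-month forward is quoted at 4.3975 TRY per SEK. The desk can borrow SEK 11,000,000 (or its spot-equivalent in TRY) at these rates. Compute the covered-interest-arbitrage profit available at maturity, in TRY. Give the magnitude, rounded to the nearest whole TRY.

TRY 1,370,718

T = 8/12 years.
Keep in SEK, deliver into the forward: 11,000,000·1.0097333333·4.3975 = TRY 48,843,325.67.
Swap to TRY now, deposit: 11,000,000·4.0528·1.0648666667 = TRY 47,472,607.89.
The quoted forward overvalues SEK, so borrow TRY, buy SEK at spot, deposit the SEK at 1.46%, and sell the proceeds forward at 4.3975.
Arbitrage profit = |48,843,325.67 − 47,472,607.89| = TRY 1,370,718.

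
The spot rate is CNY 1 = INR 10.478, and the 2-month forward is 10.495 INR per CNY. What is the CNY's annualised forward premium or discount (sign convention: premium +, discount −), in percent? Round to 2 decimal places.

+0.97%

T = 2/12 years.
(F − S)/S = (10.495 − 10.478)/10.478 = 0.0016224.
Per annum: 0.0016224 / (2/12) = 0.009734 = 0.97%.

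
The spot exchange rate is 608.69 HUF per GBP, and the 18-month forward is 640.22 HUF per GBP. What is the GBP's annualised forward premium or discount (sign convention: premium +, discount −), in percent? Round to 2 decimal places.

T = 18/12 years.
Period premium: (640.22 − 608.69)/608.69 = 0.0517998.
Annualise by dividing by T: 0.0517998 / (18/12) = 0.034533 → 3.45%.

+3.45%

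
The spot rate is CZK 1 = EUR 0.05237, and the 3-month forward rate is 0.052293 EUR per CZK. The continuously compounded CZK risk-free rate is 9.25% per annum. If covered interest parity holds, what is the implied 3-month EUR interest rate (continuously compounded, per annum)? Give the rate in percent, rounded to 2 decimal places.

8.66%

T = 3/12 years.
By CIP, F/S equals the EUR-to-CZK growth ratio: 0.052293/0.05237 = 0.9985297.
CZK growth factor: e^(0.0925×3/12) = 1.0233945.
So the EUR growth factor = 1.0218898.
r = ln(1.0218898)/(3/12) = 0.086615 → 8.66%.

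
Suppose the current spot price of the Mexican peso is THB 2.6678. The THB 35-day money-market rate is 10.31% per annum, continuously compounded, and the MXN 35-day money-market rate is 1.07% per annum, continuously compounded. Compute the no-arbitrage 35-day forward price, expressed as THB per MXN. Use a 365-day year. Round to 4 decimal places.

T = 35/365 years.
THB accumulates by e^(0.1031×35/365) = 1.0099353.
Growth of 1 MXN over T: e^(0.0107×35/365) = 1.0010266.
Forward (THB per MXN) = 2.6678 × 1.0099353 / 1.0010266 = 2.691542.

2.6915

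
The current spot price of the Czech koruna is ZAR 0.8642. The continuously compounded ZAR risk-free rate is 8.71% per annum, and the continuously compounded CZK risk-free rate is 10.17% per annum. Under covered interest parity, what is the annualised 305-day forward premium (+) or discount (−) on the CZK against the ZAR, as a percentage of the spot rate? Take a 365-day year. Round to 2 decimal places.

-1.45%

T = 305/365 years.
No-arbitrage forward: 0.8642 × 1.0754963 / 1.0886977 = 0.8537208 ZAR/CZK.
(F − S)/S ÷ T = (0.8537208 − 0.8642)/0.8642/(305/365) = -0.014511 → -1.45%.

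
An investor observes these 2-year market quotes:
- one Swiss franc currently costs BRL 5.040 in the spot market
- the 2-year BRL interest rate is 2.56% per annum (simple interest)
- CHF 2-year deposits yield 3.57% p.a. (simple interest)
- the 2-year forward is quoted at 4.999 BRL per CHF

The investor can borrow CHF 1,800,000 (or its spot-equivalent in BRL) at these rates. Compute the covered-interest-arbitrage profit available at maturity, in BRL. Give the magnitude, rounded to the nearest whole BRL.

T = 2 years.
Invest the CHF and cover forward: 1,800,000 × 1.071400 × 4.999 = BRL 9,640,671.48.
Convert at spot and invest in BRL: 1,800,000 × 5.040 × 1.051200 = BRL 9,536,486.40.
The quoted forward overvalues CHF, so borrow BRL, buy CHF at spot, deposit the CHF at 3.57%, and sell the proceeds forward at 4.999.
Arbitrage profit = |9,640,671.48 − 9,536,486.40| = BRL 104,185.

BRL 104,185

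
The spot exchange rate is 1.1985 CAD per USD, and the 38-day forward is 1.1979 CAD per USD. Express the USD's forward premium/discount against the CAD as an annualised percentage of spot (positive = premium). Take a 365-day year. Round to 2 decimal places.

-0.48%

T = 38/365 years.
(F − S)/S = (1.1979 − 1.1985)/1.1985 = -0.0005006.
Annualise by dividing by T: -0.0005006 / (38/365) = -0.004808 → -0.48%.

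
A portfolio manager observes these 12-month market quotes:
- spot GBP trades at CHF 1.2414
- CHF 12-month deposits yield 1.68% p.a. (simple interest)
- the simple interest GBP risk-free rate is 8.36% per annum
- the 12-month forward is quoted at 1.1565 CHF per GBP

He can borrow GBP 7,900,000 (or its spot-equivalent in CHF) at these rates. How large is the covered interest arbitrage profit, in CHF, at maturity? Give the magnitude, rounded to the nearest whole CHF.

T = 1 year.
Route A — deposit GBP, sell forward: 7,900,000 × 1.083600 × 1.1565 = CHF 9,900,148.86.
Route B — convert at spot, deposit CHF: 7,900,000 × 1.2414 × 1.016800 = CHF 9,971,818.61.
The quoted forward undervalues GBP, so borrow GBP, convert to CHF at spot, deposit the CHF at 1.68%, and buy GBP forward at 1.1565 to cover the loan.
Profit = 9,971,818.61 − 9,900,148.86 = CHF 71,670.

CHF 71,670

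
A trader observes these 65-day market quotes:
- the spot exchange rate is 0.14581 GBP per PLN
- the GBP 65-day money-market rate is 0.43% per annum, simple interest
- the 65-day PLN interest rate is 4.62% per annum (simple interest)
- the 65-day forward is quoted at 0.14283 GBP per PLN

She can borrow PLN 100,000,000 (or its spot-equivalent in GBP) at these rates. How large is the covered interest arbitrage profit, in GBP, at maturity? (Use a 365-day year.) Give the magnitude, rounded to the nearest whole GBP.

T = 65/365 years.
Invest the PLN and cover forward: 100,000,000 × 1.0082273973 × 0.14283 = GBP 14,400,511.92.
Convert at spot and invest in GBP: 100,000,000 × 0.14581 × 1.0007657534 = GBP 14,592,165.45.
The quoted forward undervalues PLN, so borrow PLN, convert to GBP at spot, deposit the GBP at 0.43%, and buy PLN forward at 0.14283 to cover the loan.
Arbitrage profit = |14,400,511.92 − 14,592,165.45| = GBP 191,654.

GBP 191,654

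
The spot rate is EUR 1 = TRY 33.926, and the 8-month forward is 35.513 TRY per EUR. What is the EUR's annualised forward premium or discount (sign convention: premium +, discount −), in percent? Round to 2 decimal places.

+7.02%

T = 8/12 years.
(F − S)/S = (35.513 − 33.926)/33.926 = 0.0467783.
Per annum: 0.0467783 / (8/12) = 0.070167 = 7.02%.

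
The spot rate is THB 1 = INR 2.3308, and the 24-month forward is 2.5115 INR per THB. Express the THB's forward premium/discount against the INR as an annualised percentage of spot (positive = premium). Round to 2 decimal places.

+3.88%

T = 2 years.
Period premium: (2.5115 − 2.3308)/2.3308 = 0.0775270.
×(1/T) gives 3.88% p.a.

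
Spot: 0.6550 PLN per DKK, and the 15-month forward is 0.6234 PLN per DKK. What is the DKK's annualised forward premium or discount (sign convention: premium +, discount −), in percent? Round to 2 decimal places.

-3.86%

T = 15/12 years.
Period premium: (0.6234 − 0.655)/0.655 = -0.0482443.
Annualise by dividing by T: -0.0482443 / (15/12) = -0.038595 → -3.86%.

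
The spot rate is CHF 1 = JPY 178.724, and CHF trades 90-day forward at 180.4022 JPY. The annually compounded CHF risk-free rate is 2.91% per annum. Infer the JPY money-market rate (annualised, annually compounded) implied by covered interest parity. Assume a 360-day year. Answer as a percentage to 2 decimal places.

6.83%

T = 90/360 years.
CIP gives F = S · g_JPY/g_CHF, so g_JPY/g_CHF = 180.4022/178.724 = 1.0093899.
CHF growth factor: (1 + 0.0291)^(90/360) = 1.0071969.
Hence g_JPY = 1.0166544.
Annualise: 1.0166544^(360/90) − 1 = 0.068300 = 6.83%.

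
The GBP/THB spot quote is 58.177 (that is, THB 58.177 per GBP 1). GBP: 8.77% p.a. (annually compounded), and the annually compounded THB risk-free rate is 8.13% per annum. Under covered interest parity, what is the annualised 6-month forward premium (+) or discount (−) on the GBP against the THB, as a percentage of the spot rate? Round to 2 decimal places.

T = 6/12 years.
F = S · g_THB/g_GBP = 58.177 × 1.0398558/1.0429286 = 58.005592.
Annualised premium = (F − S)/S × (1/T) = (58.005592 − 58.177)/58.177 ÷ (6/12) = -0.59%.

-0.59%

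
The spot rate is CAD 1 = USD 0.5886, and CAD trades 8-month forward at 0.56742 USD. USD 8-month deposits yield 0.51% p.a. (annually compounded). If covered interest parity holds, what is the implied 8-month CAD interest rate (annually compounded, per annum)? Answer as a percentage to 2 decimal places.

6.19%

T = 8/12 years.
By CIP, F/S equals the USD-to-CAD growth ratio: 0.56742/0.5886 = 0.9640163.
The USD side grows by (1 + 0.0051)^(8/12) = 1.0033971.
Hence g_CAD = 1.0408508.
Annualise: 1.0408508^(12/8) − 1 = 0.061898 = 6.19%.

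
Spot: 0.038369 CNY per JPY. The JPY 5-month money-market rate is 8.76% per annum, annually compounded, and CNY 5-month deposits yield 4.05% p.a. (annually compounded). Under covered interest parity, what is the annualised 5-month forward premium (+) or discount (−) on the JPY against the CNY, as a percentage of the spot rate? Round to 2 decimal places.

T = 5/12 years.
No-arbitrage forward: 0.038369 × 1.0166798 / 1.0356082 = 0.037667708 CNY/JPY.
Annualised premium = (F − S)/S × (1/T) = (0.037667708 − 0.038369)/0.038369 ÷ (5/12) = -4.39%.

-4.39%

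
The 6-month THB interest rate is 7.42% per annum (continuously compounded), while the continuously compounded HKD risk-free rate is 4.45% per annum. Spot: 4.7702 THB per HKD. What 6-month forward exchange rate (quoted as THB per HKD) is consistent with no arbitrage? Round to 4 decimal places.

T = 6/12 years.
THB growth factor: e^(0.0742×6/12) = 1.0377968.
HKD growth factor: e^(0.0445×6/12) = 1.0224994.
So F = 4.7702 × 1.0377968 / 1.0224994 = 4.841566 (THB/HKD).

4.8416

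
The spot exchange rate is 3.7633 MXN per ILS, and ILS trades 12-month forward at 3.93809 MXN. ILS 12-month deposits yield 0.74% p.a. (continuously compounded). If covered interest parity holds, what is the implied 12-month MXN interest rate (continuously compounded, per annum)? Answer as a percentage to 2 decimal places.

5.28%

T = 1 year.
CIP gives F = S · g_MXN/g_ILS, so g_MXN/g_ILS = 3.93809/3.7633 = 1.0464459.
The ILS side grows by e^(0.0074×1) = 1.0074274.
That pins the MXN growth at 1.0542183.
Take logs: ln 1.0542183 / 1 = 0.052800, so 5.28%.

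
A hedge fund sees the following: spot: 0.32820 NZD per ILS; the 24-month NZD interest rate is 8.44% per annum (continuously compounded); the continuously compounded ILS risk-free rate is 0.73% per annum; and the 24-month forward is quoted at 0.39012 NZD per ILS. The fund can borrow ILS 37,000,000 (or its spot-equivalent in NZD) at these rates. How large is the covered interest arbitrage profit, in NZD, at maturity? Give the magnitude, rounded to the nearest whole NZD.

T = 2 years.
Keep in ILS, deliver into the forward: 37,000,000·1.0147071006·0.39012 = NZD 14,646,728.76.
Swap to NZD now, deposit: 37,000,000·0.32820·1.1838833386 = NZD 14,376,368.93.
The quoted forward overvalues ILS, so borrow NZD, buy ILS at spot, deposit the ILS at 0.73%, and sell the proceeds forward at 0.39012.
The gap between the two covered legs is NZD 270,360.

NZD 270,360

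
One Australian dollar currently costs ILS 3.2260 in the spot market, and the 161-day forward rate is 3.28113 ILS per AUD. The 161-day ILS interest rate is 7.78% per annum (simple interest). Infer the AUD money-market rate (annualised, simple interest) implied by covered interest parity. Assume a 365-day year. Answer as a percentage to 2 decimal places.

T = 161/365 years.
F/S = 3.28113/3.226 = 1.0170893 = (growth of ILS) / (growth of AUD).
ILS growth factor: 1 + 0.0778×161/365 = 1.0343173.
Hence g_AUD = 1.0169385.
(1.0169385 − 1)/T = 0.038401, i.e. 3.84%.

3.84%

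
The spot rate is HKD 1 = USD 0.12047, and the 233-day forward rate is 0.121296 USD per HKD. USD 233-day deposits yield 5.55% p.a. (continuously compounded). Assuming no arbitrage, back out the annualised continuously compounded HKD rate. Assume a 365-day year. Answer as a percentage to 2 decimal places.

T = 233/365 years.
CIP gives F = S · g_USD/g_HKD, so g_USD/g_HKD = 0.121296/0.12047 = 1.0068565.
USD growth factor: e^(0.0555×233/365) = 1.0360638.
That pins the HKD growth at 1.0290084.
r = ln(1.0290084)/(233/365) = 0.044796 → 4.48%.

4.48%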